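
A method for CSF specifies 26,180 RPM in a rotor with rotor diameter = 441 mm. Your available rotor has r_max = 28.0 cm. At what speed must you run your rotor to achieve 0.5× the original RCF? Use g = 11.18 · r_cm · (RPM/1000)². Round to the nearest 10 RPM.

16430 RPM

Original rotor: r = 441 mm / 2 = 220.5 mm = 22.05 cm
RCF_original = 11.18 × 22.05 × (26.18)² = 11.18 × 22.05 × 685.3924 ≈ 168,962.2 × g
Target RCF = 0.5 × 168,962.2 ≈ 84,481.1 × g
84,481.1 = 11.18 × 28 × (N/1000)²
(N/1000)² = 84,481.1 / 313.04 = 269.8732
N = 1000 × √269.8732 ≈ 16,427.8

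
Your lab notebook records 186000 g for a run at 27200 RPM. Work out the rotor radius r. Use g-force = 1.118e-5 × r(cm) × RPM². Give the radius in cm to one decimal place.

186000 = 1.118 × 10⁻⁵ × r × (27200)²
r = 186000 / (1.118 × 10⁻⁵ × 739,840,000) = 186000 / 8271.411 ≈ 22.487 cm

≈ 22.5 cm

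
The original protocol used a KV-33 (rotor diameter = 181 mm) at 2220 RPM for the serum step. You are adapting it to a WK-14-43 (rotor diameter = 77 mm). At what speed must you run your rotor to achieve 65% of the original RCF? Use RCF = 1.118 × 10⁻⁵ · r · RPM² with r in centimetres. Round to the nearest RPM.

Original rotor: r = 181 mm / 2 = 90.5 mm = 9.05 cm
RCF = 1.118 × 10⁻⁵ × r × N²
RCF_original = 1.118 × 10⁻⁵ × 9.05 × (2220)² = 1.118 × 10⁻⁵ × 9.05 × 4,928,400 ≈ 498.7 × g
Target RCF = 0.65 × 498.7 ≈ 324.2 × g
Your rotor: r = 77 mm / 2 = 38.5 mm = 3.85 cm
324.2 = 1.118 × 10⁻⁵ × 3.85 × N²
N² = 324.2 / (4.3043 × 10⁻⁵) = 7,532,003
N ≈ √7,532,003 ≈ 2,744.4

2744 RPM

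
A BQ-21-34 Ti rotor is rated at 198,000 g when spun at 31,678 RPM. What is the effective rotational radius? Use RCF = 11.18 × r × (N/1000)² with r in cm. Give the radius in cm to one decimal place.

≈ 17.6 cm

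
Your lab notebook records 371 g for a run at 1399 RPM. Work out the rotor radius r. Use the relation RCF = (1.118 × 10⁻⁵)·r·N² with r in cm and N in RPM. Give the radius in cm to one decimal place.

r ≈ 17.0 cm

371 = 1.118 × 10⁻⁵ × r × (1399)²
r = 371 / (1.118 × 10⁻⁵ × 1,957,201) = 371 / 21.88151 ≈ 16.955 cm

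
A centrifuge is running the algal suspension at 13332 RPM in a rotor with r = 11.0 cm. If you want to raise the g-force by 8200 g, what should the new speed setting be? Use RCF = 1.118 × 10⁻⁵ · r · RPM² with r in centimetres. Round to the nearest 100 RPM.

15600 RPM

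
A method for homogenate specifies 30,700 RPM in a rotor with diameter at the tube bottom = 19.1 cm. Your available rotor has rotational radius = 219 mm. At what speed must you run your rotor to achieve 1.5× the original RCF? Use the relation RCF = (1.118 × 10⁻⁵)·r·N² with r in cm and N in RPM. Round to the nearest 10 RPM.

24830 RPM

Original rotor: r = 19.1 / 2 = 9.55 cm
RCF = 1.118 × 10⁻⁵ × r × N²
RCF_original = 1.118 × 10⁻⁵ × 9.55 × (30700)² = 1.118 × 10⁻⁵ × 9.55 × 942,490,000 ≈ 100,628.7 × g
Target RCF = 1.5 × 100,628.7 ≈ 150,943 × g
Your rotor: r = 219 mm = 21.9 cm
150,943 = 1.118 × 10⁻⁵ × 21.9 × N²
N² = 150,943 / (24.4842 × 10⁻⁵) = 616,491,452
N ≈ √616,491,452 ≈ 24,829.2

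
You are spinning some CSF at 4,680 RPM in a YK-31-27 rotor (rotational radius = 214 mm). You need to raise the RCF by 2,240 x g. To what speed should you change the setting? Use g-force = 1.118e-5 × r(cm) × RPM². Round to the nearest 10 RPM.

N₂ ≈ 5590 RPM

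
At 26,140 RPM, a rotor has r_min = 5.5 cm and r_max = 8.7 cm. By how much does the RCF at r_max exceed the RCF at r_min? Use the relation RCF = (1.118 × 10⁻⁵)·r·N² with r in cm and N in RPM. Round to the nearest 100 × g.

RCF_max = 1.118 × 10⁻⁵ × 8.7 × (26140)² = 1.118 × 10⁻⁵ × 8.7 × 683,299,600 ≈ 66,461.8 × g
RCF_min = 1.118 × 10⁻⁵ × 5.5 × (26140)² = 1.118 × 10⁻⁵ × 5.5 × 683,299,600 ≈ 42,016.1 × g
ΔRCF = 66,461.8 − 42,016.1 = 24,445.7

≈ 24400 x g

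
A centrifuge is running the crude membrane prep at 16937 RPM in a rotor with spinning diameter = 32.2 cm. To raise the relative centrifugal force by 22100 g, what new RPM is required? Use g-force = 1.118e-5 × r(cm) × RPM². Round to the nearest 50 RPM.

20250 RPM

r = 32.2 / 2 = 16.1 cm
Current RCF = 1.118 × 10⁻⁵ × 16.1 × (16937)² = 1.118 × 10⁻⁵ × 16.1 × 286,861,969 ≈ 51,634.6 × g
Target RCF = 51,634.6 + 22,100 = 73,734.6 × g
N² = 73,734.6 / (17.9998 × 10⁻⁵) = 409,641,218
N ≈ √409,641,218 ≈ 20,239.6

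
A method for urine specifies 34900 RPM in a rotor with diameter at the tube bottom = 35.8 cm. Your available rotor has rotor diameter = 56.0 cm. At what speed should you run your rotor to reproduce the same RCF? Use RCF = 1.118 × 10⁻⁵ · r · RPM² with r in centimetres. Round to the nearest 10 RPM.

Original rotor: r = 35.8 / 2 = 17.9 cm
RCF = 1.118 × 10⁻⁵ × r × N²
RCF_original = 1.118 × 10⁻⁵ × 17.9 × (34900)² = 1.118 × 10⁻⁵ × 17.9 × 1,218,010,000 ≈ 243,750.6 × g
Your rotor: r = 56.0 / 2 = 28 cm
243,750.6 = 1.118 × 10⁻⁵ × 28 × N²
N² = 243,750.6 / (31.304 × 10⁻⁵) = 778,656,402
N ≈ √778,656,402 ≈ 27,904.4

≈ 27900 RPM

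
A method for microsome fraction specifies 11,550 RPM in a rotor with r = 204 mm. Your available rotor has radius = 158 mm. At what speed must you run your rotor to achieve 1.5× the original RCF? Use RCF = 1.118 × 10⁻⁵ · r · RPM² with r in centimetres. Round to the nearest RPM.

≈ 16074 RPM

Original rotor: r = 204 mm = 20.4 cm
RCF_original = 1.118 × 10⁻⁵ × 20.4 × (11550)² = 1.118 × 10⁻⁵ × 20.4 × 133,402,500 ≈ 30,425.4 × g
Target RCF = 1.5 × 30,425.4 ≈ 45,638.1 × g
Your rotor: r = 158 mm = 15.8 cm
45,638.1 = 1.118 × 10⁻⁵ × 15.8 × N²
N² = 45,638.1 / (17.6644 × 10⁻⁵) = 258,362,016
N ≈ √258,362,016 ≈ 16,073.6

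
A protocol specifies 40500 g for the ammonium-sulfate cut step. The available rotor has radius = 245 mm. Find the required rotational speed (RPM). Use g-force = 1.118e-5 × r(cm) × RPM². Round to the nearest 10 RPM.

12160 RPM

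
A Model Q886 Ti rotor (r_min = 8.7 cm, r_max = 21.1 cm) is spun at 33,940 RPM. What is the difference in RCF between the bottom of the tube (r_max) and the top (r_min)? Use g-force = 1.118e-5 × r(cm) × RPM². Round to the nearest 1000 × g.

ΔRCF = 1.118 × 10⁻⁵ × (r_max − r_min) × N² = 1.118 × 10⁻⁵ × 12.4 × 1,151,923,600 ≈ 159,693.5

160000 ×g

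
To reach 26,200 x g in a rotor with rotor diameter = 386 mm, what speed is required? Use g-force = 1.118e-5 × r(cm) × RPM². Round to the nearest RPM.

N ≈ 11019 RPM

r = 386 mm / 2 = 193 mm = 19.3 cm
RCF = 1.118 × 10⁻⁵ × r × N²
26,200 = 1.118 × 10⁻⁵ × 19.3 × N²
N² = 26,200 / (21.5774 × 10⁻⁵) = 121,423,341
N ≈ √121,423,341 ≈ 11,019.2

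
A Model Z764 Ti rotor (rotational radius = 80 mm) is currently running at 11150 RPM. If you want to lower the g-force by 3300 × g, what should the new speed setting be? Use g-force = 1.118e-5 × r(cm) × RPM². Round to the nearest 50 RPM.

r = 80 mm = 8.0 cm
Current RCF = 1.118 × 10⁻⁵ × 8 × (11150)² = 1.118 × 10⁻⁵ × 8 × 124,322,500 ≈ 11,119.4 × g
Target RCF = 11,119.4 − 3,300 = 7,819.4 × g
N² = 7,819.4 / (8.944 × 10⁻⁵) = 87,426,208
N ≈ √87,426,208 ≈ 9,350.2

9350 RPM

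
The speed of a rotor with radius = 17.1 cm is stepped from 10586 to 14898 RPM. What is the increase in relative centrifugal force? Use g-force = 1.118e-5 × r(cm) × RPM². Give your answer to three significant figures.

≈ 21000 x g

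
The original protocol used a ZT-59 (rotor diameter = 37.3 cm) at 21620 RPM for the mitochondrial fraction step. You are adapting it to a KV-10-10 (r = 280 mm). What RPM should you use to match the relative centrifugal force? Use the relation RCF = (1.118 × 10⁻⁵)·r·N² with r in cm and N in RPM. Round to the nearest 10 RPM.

≈ 17640 RPM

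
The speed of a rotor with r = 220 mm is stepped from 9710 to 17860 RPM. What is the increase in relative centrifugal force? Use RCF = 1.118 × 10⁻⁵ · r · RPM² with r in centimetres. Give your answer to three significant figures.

r = 220 mm = 22.0 cm
RCF₁ = 1.118 × 10⁻⁵ × 22 × (9710)² = 1.118 × 10⁻⁵ × 22 × 94,284,100 ≈ 23,190.1 × g
RCF₂ = 1.118 × 10⁻⁵ × 22 × (17860)² = 1.118 × 10⁻⁵ × 22 × 318,979,600 ≈ 78,456.2 × g
Increase = 78,456.2 − 23,190.1 = 55,266.1

55300 g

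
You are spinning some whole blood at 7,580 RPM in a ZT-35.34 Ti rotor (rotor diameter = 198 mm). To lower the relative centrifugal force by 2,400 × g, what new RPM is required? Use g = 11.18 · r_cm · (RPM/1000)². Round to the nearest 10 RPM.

≈ 5980 RPM

r = 198 mm / 2 = 99 mm = 9.9 cm
Current RCF = 11.18 × 9.9 × (7.58)² = 11.18 × 9.9 × 57.4564 ≈ 6,359.4 × g
Target RCF = 6,359.4 − 2,400 = 3,959.4 × g
(N/1000)² = 3,959.4 / 110.682 = 35.77275
N = 1000 × √35.77275 ≈ 5,981.0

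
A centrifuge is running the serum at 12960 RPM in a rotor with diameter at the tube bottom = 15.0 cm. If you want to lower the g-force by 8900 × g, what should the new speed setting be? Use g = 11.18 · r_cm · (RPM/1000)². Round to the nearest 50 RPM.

≈ 7850 RPM

r = 15.0 / 2 = 7.5 cm
Current RCF = 11.18 × 7.5 × (12.96)² = 11.18 × 7.5 × 167.9616 ≈ 14,083.6 × g
Target RCF = 14,083.6 − 8,900 = 5,183.6 × g
(N/1000)² = 5,183.6 / 83.85 = 61.81992
N = 1000 × √61.81992 ≈ 7,862.6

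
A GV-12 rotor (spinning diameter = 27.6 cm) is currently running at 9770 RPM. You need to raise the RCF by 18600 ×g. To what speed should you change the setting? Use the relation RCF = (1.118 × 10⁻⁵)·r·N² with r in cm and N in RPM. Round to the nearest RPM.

r = 27.6 / 2 = 13.8 cm
Current RCF = 1.118 × 10⁻⁵ × 13.8 × (9770)² = 1.118 × 10⁻⁵ × 13.8 × 95,452,900 ≈ 14,726.9 × g
Target RCF = 14,726.9 + 18,600 = 33,326.9 × g
N² = 33,326.9 / (15.4284 × 10⁻⁵) = 216,010,085
N ≈ √216,010,085 ≈ 14,697.3

14697 RPM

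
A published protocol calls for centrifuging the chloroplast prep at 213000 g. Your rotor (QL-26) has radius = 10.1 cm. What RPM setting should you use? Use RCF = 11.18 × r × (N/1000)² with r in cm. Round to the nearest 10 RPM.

N ≈ 43430 RPM

213,000 = 11.18 × 10.1 × (N/1000)²
(N/1000)² = 213,000 / 112.918 = 1886.325
N = 1000 × √1886.325 ≈ 43,431.8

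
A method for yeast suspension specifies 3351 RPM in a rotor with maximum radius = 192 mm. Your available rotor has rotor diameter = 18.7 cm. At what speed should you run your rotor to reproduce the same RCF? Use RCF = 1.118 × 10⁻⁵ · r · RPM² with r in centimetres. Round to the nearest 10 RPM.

Original rotor: r = 192 mm = 19.2 cm
RCF_original = 1.118 × 10⁻⁵ × 19.2 × (3351)² = 1.118 × 10⁻⁵ × 19.2 × 11,229,201 ≈ 2,410.4 × g
Your rotor: r = 18.7 / 2 = 9.35 cm
2,410.4 = 1.118 × 10⁻⁵ × 9.35 × N²
N² = 2,410.4 / (10.4533 × 10⁻⁵) = 23,058,747
N ≈ √23,058,747 ≈ 4,802.0

≈ 4800 RPM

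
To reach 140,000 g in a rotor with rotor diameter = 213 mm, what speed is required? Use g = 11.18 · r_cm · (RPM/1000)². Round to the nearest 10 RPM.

r = 213 mm / 2 = 106.5 mm = 10.65 cm
RCF = 11.18 × r × (N/1000)²
140,000 = 11.18 × 10.65 × (N/1000)²
(N/1000)² = 140,000 / 119.067 = 1175.809
N = 1000 × √1175.809 ≈ 34,290.1

34290 RPM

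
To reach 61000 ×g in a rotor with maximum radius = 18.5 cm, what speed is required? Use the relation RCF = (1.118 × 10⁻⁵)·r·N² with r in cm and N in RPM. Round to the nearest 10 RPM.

RCF = 1.118 × 10⁻⁵ × r × N²
61,000 = 1.118 × 10⁻⁵ × 18.5 × N²
N² = 61,000 / (20.683 × 10⁻⁵) = 294,928,202
N ≈ √294,928,202 ≈ 17,173.5

17170 RPM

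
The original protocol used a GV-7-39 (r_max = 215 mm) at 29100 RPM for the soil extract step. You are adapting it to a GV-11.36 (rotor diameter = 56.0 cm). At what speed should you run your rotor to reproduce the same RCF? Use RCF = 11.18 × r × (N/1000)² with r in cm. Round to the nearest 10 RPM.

25500 RPM

Original rotor: r = 215 mm = 21.5 cm
RCF_original = 11.18 × 21.5 × (29.1)² = 11.18 × 21.5 × 846.81 ≈ 203,547.7 × g
Your rotor: r = 56.0 / 2 = 28 cm
203,547.7 = 11.18 × 28 × (N/1000)²
(N/1000)² = 203,547.7 / 313.04 = 650.229
N = 1000 × √650.229 ≈ 25,499.6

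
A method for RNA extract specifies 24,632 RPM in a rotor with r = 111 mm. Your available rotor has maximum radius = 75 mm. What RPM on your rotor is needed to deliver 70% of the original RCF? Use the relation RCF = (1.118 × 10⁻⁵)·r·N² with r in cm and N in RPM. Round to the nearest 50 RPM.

≈ 25050 RPM

Original rotor: r = 111 mm = 11.1 cm
RCF = 1.118 × 10⁻⁵ × r × N²
RCF_original = 1.118 × 10⁻⁵ × 11.1 × (24632)² = 1.118 × 10⁻⁵ × 11.1 × 606,735,424 ≈ 75,294.7 × g
Target RCF = 0.7 × 75,294.7 ≈ 52,706.3 × g
Your rotor: r = 75 mm = 7.5 cm
52,706.3 = 1.118 × 10⁻⁵ × 7.5 × N²
N² = 52,706.3 / (8.385 × 10⁻⁵) = 628,578,414
N ≈ √628,578,414 ≈ 25,071.5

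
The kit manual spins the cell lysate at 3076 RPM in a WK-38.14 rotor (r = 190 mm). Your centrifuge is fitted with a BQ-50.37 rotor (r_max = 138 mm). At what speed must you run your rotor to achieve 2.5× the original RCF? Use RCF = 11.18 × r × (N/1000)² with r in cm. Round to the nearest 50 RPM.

≈ 5700 RPM

Original rotor: r = 190 mm = 19.0 cm
RCF_original = 11.18 × 19 × (3.076)² = 11.18 × 19 × 9.461776 ≈ 2,009.9 × g
Target RCF = 2.5 × 2,009.9 ≈ 5,024.8 × g
Your rotor: r = 138 mm = 13.8 cm
5,024.8 = 11.18 × 13.8 × (N/1000)²
(N/1000)² = 5,024.8 / 154.284 = 32.56851
N = 1000 × √32.56851 ≈ 5,706.9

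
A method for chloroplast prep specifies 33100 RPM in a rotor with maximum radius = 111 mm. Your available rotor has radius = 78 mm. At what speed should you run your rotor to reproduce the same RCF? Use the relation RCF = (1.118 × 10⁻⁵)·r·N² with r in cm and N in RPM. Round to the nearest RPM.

Original rotor: r = 111 mm = 11.1 cm
RCF_original = 1.118 × 10⁻⁵ × 11.1 × (33100)² = 1.118 × 10⁻⁵ × 11.1 × 1,095,610,000 ≈ 135,963 × g
Your rotor: r = 78 mm = 7.8 cm
135,963 = 1.118 × 10⁻⁵ × 7.8 × N²
N² = 135,963 / (8.7204 × 10⁻⁵) = 1,559,137,196
N ≈ √1,559,137,196 ≈ 39,485.9

≈ 39486 RPM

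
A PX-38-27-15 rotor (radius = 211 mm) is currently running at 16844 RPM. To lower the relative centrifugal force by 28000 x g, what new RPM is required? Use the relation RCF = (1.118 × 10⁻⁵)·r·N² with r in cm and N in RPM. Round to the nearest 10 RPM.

≈ 12850 RPM

r = 211 mm = 21.1 cm
Current RCF = 1.118 × 10⁻⁵ × 21.1 × (16844)² = 1.118 × 10⁻⁵ × 21.1 × 283,720,336 ≈ 66,929.1 × g
Target RCF = 66,929.1 − 28,000 = 38,929.1 × g
N² = 38,929.1 / (23.5898 × 10⁻⁵) = 165,025,138
N ≈ √165,025,138 ≈ 12,846.2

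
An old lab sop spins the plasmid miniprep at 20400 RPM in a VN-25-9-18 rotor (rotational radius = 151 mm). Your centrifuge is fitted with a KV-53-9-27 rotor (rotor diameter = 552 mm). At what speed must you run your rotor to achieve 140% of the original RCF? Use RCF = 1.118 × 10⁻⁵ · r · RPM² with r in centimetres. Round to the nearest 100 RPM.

Original rotor: r = 151 mm = 15.1 cm
RCF = 1.118 × 10⁻⁵ × r × N²
RCF_original = 1.118 × 10⁻⁵ × 15.1 × (20400)² = 1.118 × 10⁻⁵ × 15.1 × 416,160,000 ≈ 70,255.3 × g
Target RCF = 1.4 × 70,255.3 ≈ 98,357.4 × g
Your rotor: r = 552 mm / 2 = 276 mm = 27.6 cm
98,357.4 = 1.118 × 10⁻⁵ × 27.6 × N²
N² = 98,357.4 / (30.8568 × 10⁻⁵) = 318,754,375
N ≈ √318,754,375 ≈ 17,853.7

≈ 17900 RPM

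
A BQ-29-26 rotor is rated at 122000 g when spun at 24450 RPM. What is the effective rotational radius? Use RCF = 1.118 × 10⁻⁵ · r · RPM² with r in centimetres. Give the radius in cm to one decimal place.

122000 = 1.118 × 10⁻⁵ × r × (24450)²
r = 122000 / (1.118 × 10⁻⁵ × 597,802,500) = 122000 / 6683.432 ≈ 18.254 cm

≈ 18.3 cm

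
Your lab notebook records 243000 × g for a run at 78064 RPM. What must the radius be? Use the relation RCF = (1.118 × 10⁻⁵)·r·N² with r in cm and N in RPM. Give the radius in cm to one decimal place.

≈ 3.6 cm

RCF = 1.118 × 10⁻⁵ × r × N²
243000 = 1.118 × 10⁻⁵ × r × (78064)²
r = 243000 / (1.118 × 10⁻⁵ × 6,093,988,096) = 243000 / 68130.79 ≈ 3.567 cm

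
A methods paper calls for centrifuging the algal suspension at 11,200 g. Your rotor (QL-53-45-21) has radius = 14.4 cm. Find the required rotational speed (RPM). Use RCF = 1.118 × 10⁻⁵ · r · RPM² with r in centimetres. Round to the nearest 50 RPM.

11,200 = 1.118 × 10⁻⁵ × 14.4 × N²
N² = 11,200 / (16.0992 × 10⁻⁵) = 69,568,674
N ≈ √69,568,674 ≈ 8,340.8

≈ 8350 RPM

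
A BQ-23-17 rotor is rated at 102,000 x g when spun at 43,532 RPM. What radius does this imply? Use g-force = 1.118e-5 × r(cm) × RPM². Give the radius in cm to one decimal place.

r ≈ 4.8 cm

RCF = 1.118 × 10⁻⁵ × r × N²
102000 = 1.118 × 10⁻⁵ × r × (43532)²
r = 102000 / (1.118 × 10⁻⁵ × 1,895,035,024) = 102000 / 21186.49 ≈ 4.814 cm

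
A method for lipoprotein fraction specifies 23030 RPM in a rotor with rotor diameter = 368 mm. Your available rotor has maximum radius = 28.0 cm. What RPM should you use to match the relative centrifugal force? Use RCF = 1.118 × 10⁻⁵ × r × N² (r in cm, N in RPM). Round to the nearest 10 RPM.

Original rotor: r = 368 mm / 2 = 184 mm = 18.4 cm
RCF = 1.118 × 10⁻⁵ × r × N²
RCF_original = 1.118 × 10⁻⁵ × 18.4 × (23030)² = 1.118 × 10⁻⁵ × 18.4 × 530,380,900 ≈ 109,105.7 × g
109,105.7 = 1.118 × 10⁻⁵ × 28 × N²
N² = 109,105.7 / (31.304 × 10⁻⁵) = 348,535,970
N ≈ √348,535,970 ≈ 18,669.1

18670 RPM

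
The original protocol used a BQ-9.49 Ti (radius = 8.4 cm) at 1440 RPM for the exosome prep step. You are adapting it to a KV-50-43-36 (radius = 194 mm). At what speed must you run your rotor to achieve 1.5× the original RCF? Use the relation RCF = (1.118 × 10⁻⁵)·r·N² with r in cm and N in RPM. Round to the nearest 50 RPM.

RCF_original = 1.118 × 10⁻⁵ × 8.4 × (1440)² = 1.118 × 10⁻⁵ × 8.4 × 2,073,600 ≈ 194.7 × g
Target RCF = 1.5 × 194.7 ≈ 292 × g
Your rotor: r = 194 mm = 19.4 cm
292 = 1.118 × 10⁻⁵ × 19.4 × N²
N² = 292 / (21.6892 × 10⁻⁵) = 1,346,292
N ≈ √1,346,292 ≈ 1,160.3

1150 RPM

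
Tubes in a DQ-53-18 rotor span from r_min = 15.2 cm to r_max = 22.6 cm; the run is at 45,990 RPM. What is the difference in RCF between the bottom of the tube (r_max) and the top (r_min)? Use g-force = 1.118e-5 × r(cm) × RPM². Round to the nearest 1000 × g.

ΔRCF = 1.118 × 10⁻⁵ × (r_max − r_min) × N² = 1.118 × 10⁻⁵ × 7.4 × 2,115,080,100 ≈ 174,984.8

175000 × g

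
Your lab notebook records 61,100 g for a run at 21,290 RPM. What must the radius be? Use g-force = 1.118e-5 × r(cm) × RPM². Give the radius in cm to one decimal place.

r ≈ 12.1 cm

61100 = 1.118 × 10⁻⁵ × r × (21290)²
r = 61100 / (1.118 × 10⁻⁵ × 453,264,100) = 61100 / 5067.493 ≈ 12.057 cm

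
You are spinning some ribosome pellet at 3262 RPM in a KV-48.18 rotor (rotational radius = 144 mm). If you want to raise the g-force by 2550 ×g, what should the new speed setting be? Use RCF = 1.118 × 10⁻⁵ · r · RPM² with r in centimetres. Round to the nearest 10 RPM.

N₂ ≈ 5150 RPM

r = 144 mm = 14.4 cm
Current RCF = 1.118 × 10⁻⁵ × 14.4 × (3262)² = 1.118 × 10⁻⁵ × 14.4 × 10,640,644 ≈ 1,713.1 × g
Target RCF = 1,713.1 + 2,550 = 4,263.1 × g
N² = 4,263.1 / (16.0992 × 10⁻⁵) = 26,480,198
N ≈ √26,480,198 ≈ 5,145.9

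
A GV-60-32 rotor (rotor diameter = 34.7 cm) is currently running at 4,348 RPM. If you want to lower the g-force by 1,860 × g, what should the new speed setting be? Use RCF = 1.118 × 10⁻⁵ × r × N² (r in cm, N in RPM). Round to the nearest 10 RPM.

N₂ ≈ 3050 RPM

r = 34.7 / 2 = 17.35 cm
Current RCF = 1.118 × 10⁻⁵ × 17.35 × (4348)² = 1.118 × 10⁻⁵ × 17.35 × 18,905,104 ≈ 3,667.1 × g
Target RCF = 3,667.1 − 1,860 = 1,807.1 × g
N² = 1,807.1 / (19.3973 × 10⁻⁵) = 9,316,245
N ≈ √9,316,245 ≈ 3,052.3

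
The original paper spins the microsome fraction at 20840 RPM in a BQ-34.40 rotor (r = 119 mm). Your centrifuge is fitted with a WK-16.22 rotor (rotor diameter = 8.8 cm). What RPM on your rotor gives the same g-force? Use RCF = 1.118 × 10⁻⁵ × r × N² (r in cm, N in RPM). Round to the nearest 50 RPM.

34250 RPM

Original rotor: r = 119 mm = 11.9 cm
RCF_original = 1.118 × 10⁻⁵ × 11.9 × (20840)² = 1.118 × 10⁻⁵ × 11.9 × 434,305,600 ≈ 57,780.9 × g
Your rotor: r = 8.8 / 2 = 4.4 cm
57,780.9 = 1.118 × 10⁻⁵ × 4.4 × N²
N² = 57,780.9 / (4.9192 × 10⁻⁵) = 1,174,599,528
N ≈ √1,174,599,528 ≈ 34,272.4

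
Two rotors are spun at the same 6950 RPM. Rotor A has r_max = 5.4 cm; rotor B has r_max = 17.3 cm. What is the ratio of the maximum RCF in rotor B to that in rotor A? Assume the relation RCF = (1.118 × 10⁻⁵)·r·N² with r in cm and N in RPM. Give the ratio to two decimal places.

At fixed N, RCF ∝ r, so RCF_B/RCF_A = r_B/r_A = 17.3 / 5.4 = 3.2037.

3.20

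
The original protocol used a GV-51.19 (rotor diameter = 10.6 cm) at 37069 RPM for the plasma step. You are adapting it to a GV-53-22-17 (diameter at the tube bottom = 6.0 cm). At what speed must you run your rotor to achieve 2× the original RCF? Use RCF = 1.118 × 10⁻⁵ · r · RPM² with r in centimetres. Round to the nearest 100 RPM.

Original rotor: r = 10.6 / 2 = 5.3 cm
RCF_original = 1.118 × 10⁻⁵ × 5.3 × (37069)² = 1.118 × 10⁻⁵ × 5.3 × 1,374,110,761 ≈ 81,421.6 × g
Target RCF = 2 × 81,421.6 ≈ 162,843.2 × g
Your rotor: r = 6.0 / 2 = 3 cm
162,843.2 = 1.118 × 10⁻⁵ × 3 × N²
N² = 162,843.2 / (3.354 × 10⁻⁵) = 4,855,193,798
N ≈ √4,855,193,798 ≈ 69,679.2

≈ 69700 RPM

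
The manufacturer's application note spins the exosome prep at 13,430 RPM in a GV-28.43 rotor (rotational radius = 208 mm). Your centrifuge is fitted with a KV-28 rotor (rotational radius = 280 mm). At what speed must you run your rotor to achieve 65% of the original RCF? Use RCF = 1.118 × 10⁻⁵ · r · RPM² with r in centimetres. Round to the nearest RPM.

Original rotor: r = 208 mm = 20.8 cm
RCF_original = 1.118 × 10⁻⁵ × 20.8 × (13430)² = 1.118 × 10⁻⁵ × 20.8 × 180,364,900 ≈ 41,942.8 × g
Target RCF = 0.65 × 41,942.8 ≈ 27,262.8 × g
Your rotor: r = 280 mm = 28.0 cm
27,262.8 = 1.118 × 10⁻⁵ × 28 × N²
N² = 27,262.8 / (31.304 × 10⁻⁵) = 87,090,468
N ≈ √87,090,468 ≈ 9,332.2

9332 RPM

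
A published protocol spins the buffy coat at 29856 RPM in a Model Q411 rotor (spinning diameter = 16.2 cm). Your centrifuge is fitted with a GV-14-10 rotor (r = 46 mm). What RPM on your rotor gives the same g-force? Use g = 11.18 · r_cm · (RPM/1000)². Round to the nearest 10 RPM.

39620 RPM

Original rotor: r = 16.2 / 2 = 8.1 cm
RCF_original = 11.18 × 8.1 × (29.856)² = 11.18 × 8.1 × 891.380736 ≈ 80,721.7 × g
Your rotor: r = 46 mm = 4.6 cm
80,721.7 = 11.18 × 4.6 × (N/1000)²
(N/1000)² = 80,721.7 / 51.428 = 1569.606
N = 1000 × √1569.606 ≈ 39,618.3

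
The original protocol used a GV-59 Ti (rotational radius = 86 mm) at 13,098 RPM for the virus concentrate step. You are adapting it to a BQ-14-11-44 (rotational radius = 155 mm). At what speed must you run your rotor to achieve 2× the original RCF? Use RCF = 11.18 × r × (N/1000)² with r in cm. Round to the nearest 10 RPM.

Original rotor: r = 86 mm = 8.6 cm
RCF_original = 11.18 × 8.6 × (13.098)² = 11.18 × 8.6 × 171.557604 ≈ 16,494.9 × g
Target RCF = 2 × 16,494.9 ≈ 32,989.8 × g
Your rotor: r = 155 mm = 15.5 cm
32,989.8 = 11.18 × 15.5 × (N/1000)²
(N/1000)² = 32,989.8 / 173.29 = 190.3734
N = 1000 × √190.3734 ≈ 13,797.6

≈ 13800 RPM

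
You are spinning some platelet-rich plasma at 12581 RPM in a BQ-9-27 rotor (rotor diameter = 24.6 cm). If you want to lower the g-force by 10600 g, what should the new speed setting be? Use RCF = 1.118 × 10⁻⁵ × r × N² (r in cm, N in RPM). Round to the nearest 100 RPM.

r = 24.6 / 2 = 12.3 cm
Current RCF = 1.118 × 10⁻⁵ × 12.3 × (12581)² = 1.118 × 10⁻⁵ × 12.3 × 158,281,561 ≈ 21,765.9 × g
Target RCF = 21,765.9 − 10,600 = 11,165.9 × g
N² = 11,165.9 / (13.7514 × 10⁻⁵) = 81,198,278
N ≈ √81,198,278 ≈ 9,011.0

9000 RPM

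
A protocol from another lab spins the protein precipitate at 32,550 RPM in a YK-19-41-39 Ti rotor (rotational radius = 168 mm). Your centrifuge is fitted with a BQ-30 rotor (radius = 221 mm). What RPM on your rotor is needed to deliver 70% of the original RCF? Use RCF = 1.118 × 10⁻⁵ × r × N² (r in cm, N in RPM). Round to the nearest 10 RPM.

Original rotor: r = 168 mm = 16.8 cm
RCF = 1.118 × 10⁻⁵ × r × N²
RCF_original = 1.118 × 10⁻⁵ × 16.8 × (32550)² = 1.118 × 10⁻⁵ × 16.8 × 1,059,502,500 ≈ 199,000 × g
Target RCF = 0.7 × 199,000 ≈ 139,300 × g
Your rotor: r = 221 mm = 22.1 cm
139,300 = 1.118 × 10⁻⁵ × 22.1 × N²
N² = 139,300 / (24.7078 × 10⁻⁵) = 563,789,573
N ≈ √563,789,573 ≈ 23,744.3

≈ 23740 RPM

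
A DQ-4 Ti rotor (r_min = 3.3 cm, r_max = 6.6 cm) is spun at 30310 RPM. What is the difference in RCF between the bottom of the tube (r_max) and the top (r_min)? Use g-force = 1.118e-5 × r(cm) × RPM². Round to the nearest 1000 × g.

RCF_max = 1.118 × 10⁻⁵ × 6.6 × (30310)² = 1.118 × 10⁻⁵ × 6.6 × 918,696,100 ≈ 67,788.7 × g
RCF_min = 1.118 × 10⁻⁵ × 3.3 × (30310)² = 1.118 × 10⁻⁵ × 3.3 × 918,696,100 ≈ 33,894.4 × g
ΔRCF = 67,788.7 − 33,894.4 = 33,894.3

ΔRCF ≈ 34000 g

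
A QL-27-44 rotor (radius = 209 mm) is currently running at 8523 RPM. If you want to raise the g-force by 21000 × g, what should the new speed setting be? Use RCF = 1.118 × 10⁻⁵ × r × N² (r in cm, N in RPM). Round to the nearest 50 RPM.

≈ 12750 RPM

r = 209 mm = 20.9 cm
Current RCF = 1.118 × 10⁻⁵ × 20.9 × (8523)² = 1.118 × 10⁻⁵ × 20.9 × 72,641,529 ≈ 16,973.6 × g
Target RCF = 16,973.6 + 21,000 = 37,973.6 × g
N² = 37,973.6 / (23.3662 × 10⁻⁵) = 162,515,086
N ≈ √162,515,086 ≈ 12,748.1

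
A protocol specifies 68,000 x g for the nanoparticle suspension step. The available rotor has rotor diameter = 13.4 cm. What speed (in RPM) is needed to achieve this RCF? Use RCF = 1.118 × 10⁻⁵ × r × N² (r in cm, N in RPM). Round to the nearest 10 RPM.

≈ 30130 RPM

r = 13.4 / 2 = 6.7 cm
68,000 = 1.118 × 10⁻⁵ × 6.7 × N²
N² = 68,000 / (7.4906 × 10⁻⁵) = 907,804,448
N ≈ √907,804,448 ≈ 30,129.8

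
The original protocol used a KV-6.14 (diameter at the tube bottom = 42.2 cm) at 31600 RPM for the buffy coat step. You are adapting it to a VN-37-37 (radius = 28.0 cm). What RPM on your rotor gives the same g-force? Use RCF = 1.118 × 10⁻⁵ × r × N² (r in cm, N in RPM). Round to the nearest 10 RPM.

Original rotor: r = 42.2 / 2 = 21.1 cm
RCF_original = 1.118 × 10⁻⁵ × 21.1 × (31600)² = 1.118 × 10⁻⁵ × 21.1 × 998,560,000 ≈ 235,558.3 × g
235,558.3 = 1.118 × 10⁻⁵ × 28 × N²
N² = 235,558.3 / (31.304 × 10⁻⁵) = 752,486,264
N ≈ √752,486,264 ≈ 27,431.5

≈ 27430 RPM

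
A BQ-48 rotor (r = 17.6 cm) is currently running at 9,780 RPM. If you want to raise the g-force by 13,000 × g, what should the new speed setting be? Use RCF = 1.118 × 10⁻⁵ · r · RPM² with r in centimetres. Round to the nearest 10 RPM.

Current RCF = 1.118 × 10⁻⁵ × 17.6 × (9780)² = 1.118 × 10⁻⁵ × 17.6 × 95,648,400 ≈ 18,820.5 × g
Target RCF = 18,820.5 + 13,000 = 31,820.5 × g
N² = 31,820.5 / (19.6768 × 10⁻⁵) = 161,715,828
N ≈ √161,715,828 ≈ 12,716.8

12720 RPM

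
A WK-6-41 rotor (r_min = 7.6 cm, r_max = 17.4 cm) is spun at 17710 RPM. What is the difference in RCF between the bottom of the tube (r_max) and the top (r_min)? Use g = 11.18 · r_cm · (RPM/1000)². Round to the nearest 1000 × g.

ΔRCF ≈ 34000 x g

ΔRCF = 11.18 × (r_max − r_min) × (N/1000)² = 11.18 × 9.8 × 313.6441 ≈ 34,364.1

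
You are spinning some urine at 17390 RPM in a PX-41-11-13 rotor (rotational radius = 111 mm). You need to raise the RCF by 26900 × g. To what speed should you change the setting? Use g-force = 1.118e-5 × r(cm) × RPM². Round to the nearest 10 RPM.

N₂ ≈ 22790 RPM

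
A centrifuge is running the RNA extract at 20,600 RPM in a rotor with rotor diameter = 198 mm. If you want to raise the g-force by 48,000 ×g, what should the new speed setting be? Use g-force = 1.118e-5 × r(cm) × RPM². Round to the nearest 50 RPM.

29300 RPM

r = 198 mm / 2 = 99 mm = 9.9 cm
Current RCF = 1.118 × 10⁻⁵ × 9.9 × (20600)² = 1.118 × 10⁻⁵ × 9.9 × 424,360,000 ≈ 46,969 × g
Target RCF = 46,969 + 48,000 = 94,969 × g
N² = 94,969 / (11.0682 × 10⁻⁵) = 858,034,730
N ≈ √858,034,730 ≈ 29,292.2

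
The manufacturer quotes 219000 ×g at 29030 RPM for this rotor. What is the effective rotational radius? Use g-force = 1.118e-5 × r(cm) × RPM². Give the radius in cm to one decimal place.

≈ 23.2 cm

219000 = 1.118 × 10⁻⁵ × r × (29030)²
r = 219000 / (1.118 × 10⁻⁵ × 842,740,900) = 219000 / 9421.843 ≈ 23.244 cm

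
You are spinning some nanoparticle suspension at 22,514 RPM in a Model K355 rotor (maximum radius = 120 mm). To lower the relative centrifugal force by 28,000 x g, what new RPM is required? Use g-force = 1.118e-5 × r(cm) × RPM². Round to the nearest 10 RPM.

r = 120 mm = 12.0 cm
Current RCF = 1.118 × 10⁻⁵ × 12 × (22514)² = 1.118 × 10⁻⁵ × 12 × 506,880,196 ≈ 68,003 × g
Target RCF = 68,003 − 28,000 = 40,003 × g
N² = 40,003 / (13.416 × 10⁻⁵) = 298,173,822
N ≈ √298,173,822 ≈ 17,267.7

≈ 17270 RPM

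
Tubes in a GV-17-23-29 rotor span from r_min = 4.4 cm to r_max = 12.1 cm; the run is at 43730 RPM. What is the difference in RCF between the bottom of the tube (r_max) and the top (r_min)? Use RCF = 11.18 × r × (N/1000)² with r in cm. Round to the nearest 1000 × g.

ΔRCF ≈ 165000 x g

ΔRCF = 11.18 × (r_max − r_min) × (N/1000)² = 11.18 × 7.7 × 1,912.3129 ≈ 164,623.4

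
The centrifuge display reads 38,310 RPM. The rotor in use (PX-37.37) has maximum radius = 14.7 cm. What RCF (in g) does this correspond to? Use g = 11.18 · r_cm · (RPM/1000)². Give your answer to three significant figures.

RCF = 11.18 × 14.7 × (38.31)² = 11.18 × 14.7 × 1,467.6561 ≈ 241,203.4 × g

≈ 241000 g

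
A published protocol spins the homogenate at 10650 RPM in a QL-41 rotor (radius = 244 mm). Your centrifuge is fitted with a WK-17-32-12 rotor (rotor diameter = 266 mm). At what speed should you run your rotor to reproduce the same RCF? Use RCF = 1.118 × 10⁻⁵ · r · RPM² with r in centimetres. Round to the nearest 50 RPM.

≈ 14450 RPM

Original rotor: r = 244 mm = 24.4 cm
RCF = 1.118 × 10⁻⁵ × r × N²
RCF_original = 1.118 × 10⁻⁵ × 24.4 × (10650)² = 1.118 × 10⁻⁵ × 24.4 × 113,422,500 ≈ 30,940.8 × g
Your rotor: r = 266 mm / 2 = 133 mm = 13.3 cm
30,940.8 = 1.118 × 10⁻⁵ × 13.3 × N²
N² = 30,940.8 / (14.8694 × 10⁻⁵) = 208,083,716
N ≈ √208,083,716 ≈ 14,425.1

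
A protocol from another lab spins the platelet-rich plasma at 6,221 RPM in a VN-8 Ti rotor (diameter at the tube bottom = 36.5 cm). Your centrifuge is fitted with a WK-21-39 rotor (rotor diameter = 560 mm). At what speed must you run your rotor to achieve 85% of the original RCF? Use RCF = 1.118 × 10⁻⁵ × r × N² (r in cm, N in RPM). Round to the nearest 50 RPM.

Original rotor: r = 36.5 / 2 = 18.25 cm
RCF = 1.118 × 10⁻⁵ × r × N²
RCF_original = 1.118 × 10⁻⁵ × 18.25 × (6221)² = 1.118 × 10⁻⁵ × 18.25 × 38,700,841 ≈ 7,896.3 × g
Target RCF = 0.85 × 7,896.3 ≈ 6,711.9 × g
Your rotor: r = 560 mm / 2 = 280 mm = 28 cm
6,711.9 = 1.118 × 10⁻⁵ × 28 × N²
N² = 6,711.9 / (31.304 × 10⁻⁵) = 21,441,030
N ≈ √21,441,030 ≈ 4,630.4

4650 RPM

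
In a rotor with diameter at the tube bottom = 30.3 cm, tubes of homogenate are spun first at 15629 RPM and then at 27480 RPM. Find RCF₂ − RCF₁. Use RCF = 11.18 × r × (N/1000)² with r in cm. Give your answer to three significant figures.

≈ 86500 × g

r = 30.3 / 2 = 15.15 cm
RCF₁ = 11.18 × 15.15 × (15.629)² = 11.18 × 15.15 × 244.265641 ≈ 41,373 × g
RCF₂ = 11.18 × 15.15 × (27.48)² = 11.18 × 15.15 × 755.1504 ≈ 127,905.1 × g
Increase = 127,905.1 − 41,373 = 86,532.1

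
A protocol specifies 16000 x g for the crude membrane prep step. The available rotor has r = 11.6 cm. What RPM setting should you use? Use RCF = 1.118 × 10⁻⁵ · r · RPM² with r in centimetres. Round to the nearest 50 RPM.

N ≈ 11100 RPM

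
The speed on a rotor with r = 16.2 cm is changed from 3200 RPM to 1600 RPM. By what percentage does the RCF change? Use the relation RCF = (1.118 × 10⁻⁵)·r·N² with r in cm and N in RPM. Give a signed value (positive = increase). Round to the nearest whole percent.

RCF ∝ N², so the ratio is (1600/3200)² = (0.500000)² = 0.2500.
Change = 0.2500 − 1 = -0.7500 → -75.0%.

-75%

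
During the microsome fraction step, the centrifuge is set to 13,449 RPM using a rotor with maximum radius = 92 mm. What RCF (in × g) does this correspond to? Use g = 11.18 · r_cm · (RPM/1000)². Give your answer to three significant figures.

r = 92 mm = 9.2 cm
RCF = 11.18 × r × (N/1000)²
RCF = 11.18 × 9.2 × (13.449)² = 11.18 × 9.2 × 180.875601 ≈ 18,604.1 × g

≈ 18600 × g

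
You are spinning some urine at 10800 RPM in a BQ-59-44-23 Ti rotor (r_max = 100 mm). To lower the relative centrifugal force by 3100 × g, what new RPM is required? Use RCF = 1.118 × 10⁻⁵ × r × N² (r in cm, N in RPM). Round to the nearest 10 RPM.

r = 100 mm = 10.0 cm
Current RCF = 1.118 × 10⁻⁵ × 10 × (10800)² = 1.118 × 10⁻⁵ × 10 × 116,640,000 ≈ 13,040.4 × g
Target RCF = 13,040.4 − 3,100 = 9,940.4 × g
N² = 9,940.4 / (11.18 × 10⁻⁵) = 88,912,343
N ≈ √88,912,343 ≈ 9,429.3

≈ 9430 RPM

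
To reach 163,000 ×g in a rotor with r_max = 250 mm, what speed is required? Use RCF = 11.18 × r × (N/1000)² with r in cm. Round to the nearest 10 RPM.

r = 250 mm = 25.0 cm
163,000 = 11.18 × 25 × (N/1000)²
(N/1000)² = 163,000 / 279.5 = 583.1843
N = 1000 × √583.1843 ≈ 24,149.2

24150 RPM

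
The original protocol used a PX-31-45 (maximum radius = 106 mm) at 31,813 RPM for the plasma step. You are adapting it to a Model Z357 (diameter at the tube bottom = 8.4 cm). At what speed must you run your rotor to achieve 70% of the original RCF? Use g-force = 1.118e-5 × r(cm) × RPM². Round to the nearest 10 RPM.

42280 RPM

Original rotor: r = 106 mm = 10.6 cm
RCF_original = 1.118 × 10⁻⁵ × 10.6 × (31813)² = 1.118 × 10⁻⁵ × 10.6 × 1,012,066,969 ≈ 119,938 × g
Target RCF = 0.7 × 119,938 ≈ 83,956.6 × g
Your rotor: r = 8.4 / 2 = 4.2 cm
83,956.6 = 1.118 × 10⁻⁵ × 4.2 × N²
N² = 83,956.6 / (4.6956 × 10⁻⁵) = 1,787,984,496
N ≈ √1,787,984,496 ≈ 42,284.6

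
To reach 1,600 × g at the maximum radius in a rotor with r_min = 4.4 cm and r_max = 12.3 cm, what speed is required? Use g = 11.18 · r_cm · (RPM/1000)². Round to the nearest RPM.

3411 RPM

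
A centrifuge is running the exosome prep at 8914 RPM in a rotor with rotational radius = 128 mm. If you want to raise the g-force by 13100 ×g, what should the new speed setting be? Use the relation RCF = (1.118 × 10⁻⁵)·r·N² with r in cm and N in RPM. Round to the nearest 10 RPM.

r = 128 mm = 12.8 cm
Current RCF = 1.118 × 10⁻⁵ × 12.8 × (8914)² = 1.118 × 10⁻⁵ × 12.8 × 79,459,396 ≈ 11,371 × g
Target RCF = 11,371 + 13,100 = 24,471 × g
N² = 24,471 / (14.3104 × 10⁻⁵) = 171,001,509
N ≈ √171,001,509 ≈ 13,076.8

N₂ ≈ 13080 RPM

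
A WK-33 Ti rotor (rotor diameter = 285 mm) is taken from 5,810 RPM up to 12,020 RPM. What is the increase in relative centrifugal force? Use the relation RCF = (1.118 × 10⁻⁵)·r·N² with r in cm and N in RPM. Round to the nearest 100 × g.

≈ 17600 x g

r = 285 mm / 2 = 142.5 mm = 14.25 cm
RCF₁ = 1.118 × 10⁻⁵ × 14.25 × (5810)² = 1.118 × 10⁻⁵ × 14.25 × 33,756,100 ≈ 5,377.9 × g
RCF₂ = 1.118 × 10⁻⁵ × 14.25 × (12020)² = 1.118 × 10⁻⁵ × 14.25 × 144,480,400 ≈ 23,017.9 × g
Increase = 23,017.9 − 5,377.9 = 17,640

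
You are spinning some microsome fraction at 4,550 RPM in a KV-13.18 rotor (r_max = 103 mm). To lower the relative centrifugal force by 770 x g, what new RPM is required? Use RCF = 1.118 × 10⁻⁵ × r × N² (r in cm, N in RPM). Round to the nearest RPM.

N₂ ≈ 3744 RPM

r = 103 mm = 10.3 cm
Current RCF = 1.118 × 10⁻⁵ × 10.3 × (4550)² = 1.118 × 10⁻⁵ × 10.3 × 20,702,500 ≈ 2,384 × g
Target RCF = 2,384 − 770 = 1,614 × g
N² = 1,614 / (11.5154 × 10⁻⁵) = 14,016,013
N ≈ √14,016,013 ≈ 3,743.8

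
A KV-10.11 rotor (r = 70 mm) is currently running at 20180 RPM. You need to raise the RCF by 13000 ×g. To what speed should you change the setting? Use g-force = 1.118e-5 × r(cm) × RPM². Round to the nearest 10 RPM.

23940 RPM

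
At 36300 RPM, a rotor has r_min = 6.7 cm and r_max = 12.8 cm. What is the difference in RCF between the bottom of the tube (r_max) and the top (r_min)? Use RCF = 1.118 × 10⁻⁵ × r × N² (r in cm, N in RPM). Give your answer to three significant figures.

89900 g

RCF_max = 1.118 × 10⁻⁵ × 12.8 × (36300)² = 1.118 × 10⁻⁵ × 12.8 × 1,317,690,000 ≈ 188,566.7 × g
RCF_min = 1.118 × 10⁻⁵ × 6.7 × (36300)² = 1.118 × 10⁻⁵ × 6.7 × 1,317,690,000 ≈ 98,702.9 × g
ΔRCF = 188,566.7 − 98,702.9 = 89,863.8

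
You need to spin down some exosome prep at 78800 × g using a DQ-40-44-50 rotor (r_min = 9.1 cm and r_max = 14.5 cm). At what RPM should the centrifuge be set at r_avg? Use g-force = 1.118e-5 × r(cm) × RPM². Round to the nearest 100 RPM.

≈ 24400 RPM

r_avg = (9.1 + 14.5) / 2 = 11.8 cm
78,800 = 1.118 × 10⁻⁵ × 11.8 × N²
N² = 78,800 / (13.1924 × 10⁻⁵) = 597,313,605
N ≈ √597,313,605 ≈ 24,440.0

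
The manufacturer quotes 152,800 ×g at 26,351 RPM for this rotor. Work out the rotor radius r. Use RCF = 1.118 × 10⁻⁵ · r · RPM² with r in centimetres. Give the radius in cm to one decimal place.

≈ 19.7 cm

152800 = 1.118 × 10⁻⁵ × r × (26351)²
r = 152800 / (1.118 × 10⁻⁵ × 694,375,201) = 152800 / 7763.115 ≈ 19.683 cm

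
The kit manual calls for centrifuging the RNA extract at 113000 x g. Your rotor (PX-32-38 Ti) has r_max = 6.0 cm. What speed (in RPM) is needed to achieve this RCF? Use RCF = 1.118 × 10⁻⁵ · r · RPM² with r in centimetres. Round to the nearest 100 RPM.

N ≈ 41000 RPM

113,000 = 1.118 × 10⁻⁵ × 6 × N²
N² = 113,000 / (6.708 × 10⁻⁵) = 1,684,555,754
N ≈ √1,684,555,754 ≈ 41,043.3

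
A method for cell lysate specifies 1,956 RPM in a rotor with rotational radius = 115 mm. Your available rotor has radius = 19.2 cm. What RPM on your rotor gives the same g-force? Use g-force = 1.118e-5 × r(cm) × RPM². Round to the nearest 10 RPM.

≈ 1510 RPM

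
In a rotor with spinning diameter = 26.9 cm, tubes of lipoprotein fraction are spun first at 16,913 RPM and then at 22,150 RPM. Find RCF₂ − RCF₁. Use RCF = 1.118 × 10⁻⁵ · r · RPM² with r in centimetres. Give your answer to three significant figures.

r = 26.9 / 2 = 13.45 cm
RCF₁ = 1.118 × 10⁻⁵ × 13.45 × (16913)² = 1.118 × 10⁻⁵ × 13.45 × 286,049,569 ≈ 43,013.6 × g
RCF₂ = 1.118 × 10⁻⁵ × 13.45 × (22150)² = 1.118 × 10⁻⁵ × 13.45 × 490,622,500 ≈ 73,775.4 × g
Increase = 73,775.4 − 43,013.6 = 30,761.8

≈ 30800 ×g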